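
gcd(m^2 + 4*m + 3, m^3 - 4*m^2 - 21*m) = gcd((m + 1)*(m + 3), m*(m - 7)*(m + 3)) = m + 3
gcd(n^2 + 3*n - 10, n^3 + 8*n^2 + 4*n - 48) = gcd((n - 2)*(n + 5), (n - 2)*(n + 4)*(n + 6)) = n - 2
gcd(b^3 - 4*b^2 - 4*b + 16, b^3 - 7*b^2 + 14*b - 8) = b^2 - 6*b + 8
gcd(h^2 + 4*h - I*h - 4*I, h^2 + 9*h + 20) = h + 4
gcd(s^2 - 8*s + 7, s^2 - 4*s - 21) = s - 7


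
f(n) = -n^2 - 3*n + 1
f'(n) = -2*n - 3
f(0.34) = -0.14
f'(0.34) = -3.68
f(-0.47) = 2.19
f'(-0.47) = -2.06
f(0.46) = -0.59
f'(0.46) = -3.92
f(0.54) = -0.91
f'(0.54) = -4.08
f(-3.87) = -2.37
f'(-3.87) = 4.74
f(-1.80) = 3.16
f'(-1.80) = 0.60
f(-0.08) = 1.23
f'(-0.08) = -2.84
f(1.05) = -3.25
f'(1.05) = -5.10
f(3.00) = -17.00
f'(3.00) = -9.00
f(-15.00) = -179.00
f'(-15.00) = 27.00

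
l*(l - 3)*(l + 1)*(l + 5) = l^4 + 3*l^3 - 13*l^2 - 15*l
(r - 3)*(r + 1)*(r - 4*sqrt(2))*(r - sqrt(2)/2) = r^4 - 9*sqrt(2)*r^3/2 - 2*r^3 + r^2 + 9*sqrt(2)*r^2 - 8*r + 27*sqrt(2)*r/2 - 12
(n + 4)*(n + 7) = n^2 + 11*n + 28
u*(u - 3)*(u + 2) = u^3 - u^2 - 6*u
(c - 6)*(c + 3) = c^2 - 3*c - 18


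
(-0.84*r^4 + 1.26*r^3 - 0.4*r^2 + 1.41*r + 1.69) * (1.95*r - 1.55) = -1.638*r^5 + 3.759*r^4 - 2.733*r^3 + 3.3695*r^2 + 1.11*r - 2.6195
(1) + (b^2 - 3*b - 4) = b^2 - 3*b - 3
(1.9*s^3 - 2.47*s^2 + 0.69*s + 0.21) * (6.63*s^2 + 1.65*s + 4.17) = 12.597*s^5 - 13.2411*s^4 + 8.4222*s^3 - 7.7691*s^2 + 3.2238*s + 0.8757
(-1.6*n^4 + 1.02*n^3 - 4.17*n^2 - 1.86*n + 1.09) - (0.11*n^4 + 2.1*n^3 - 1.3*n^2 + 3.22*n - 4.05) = -1.71*n^4 - 1.08*n^3 - 2.87*n^2 - 5.08*n + 5.14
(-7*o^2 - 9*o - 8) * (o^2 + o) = -7*o^4 - 16*o^3 - 17*o^2 - 8*o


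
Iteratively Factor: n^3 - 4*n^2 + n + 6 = (n + 1)*(n^2 - 5*n + 6) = (n - 3)*(n + 1)*(n - 2)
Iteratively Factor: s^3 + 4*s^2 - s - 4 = (s - 1)*(s^2 + 5*s + 4) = (s - 1)*(s + 1)*(s + 4)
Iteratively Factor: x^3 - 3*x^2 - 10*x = (x - 5)*(x^2 + 2*x) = x*(x - 5)*(x + 2)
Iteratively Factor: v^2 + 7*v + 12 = (v + 4)*(v + 3)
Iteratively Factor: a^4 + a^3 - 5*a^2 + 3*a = (a - 1)*(a^3 + 2*a^2 - 3*a) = (a - 1)^2*(a^2 + 3*a) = (a - 1)^2*(a + 3)*(a)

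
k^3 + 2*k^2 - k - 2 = (k - 1)*(k + 1)*(k + 2)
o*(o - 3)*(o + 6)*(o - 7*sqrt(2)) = o^4 - 7*sqrt(2)*o^3 + 3*o^3 - 21*sqrt(2)*o^2 - 18*o^2 + 126*sqrt(2)*o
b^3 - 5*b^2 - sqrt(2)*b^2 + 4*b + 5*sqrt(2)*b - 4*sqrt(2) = (b - 4)*(b - 1)*(b - sqrt(2))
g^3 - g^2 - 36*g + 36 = (g - 6)*(g - 1)*(g + 6)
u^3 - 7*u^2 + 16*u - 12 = (u - 3)*(u - 2)^2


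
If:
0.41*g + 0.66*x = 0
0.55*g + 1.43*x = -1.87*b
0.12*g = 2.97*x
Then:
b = 0.00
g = 0.00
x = 0.00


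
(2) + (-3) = -1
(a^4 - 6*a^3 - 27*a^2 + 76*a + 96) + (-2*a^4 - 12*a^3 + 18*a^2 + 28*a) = -a^4 - 18*a^3 - 9*a^2 + 104*a + 96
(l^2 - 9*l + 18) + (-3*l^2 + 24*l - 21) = -2*l^2 + 15*l - 3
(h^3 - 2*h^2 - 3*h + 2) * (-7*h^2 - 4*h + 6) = -7*h^5 + 10*h^4 + 35*h^3 - 14*h^2 - 26*h + 12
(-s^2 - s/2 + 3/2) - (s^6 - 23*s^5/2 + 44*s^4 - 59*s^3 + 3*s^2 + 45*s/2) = -s^6 + 23*s^5/2 - 44*s^4 + 59*s^3 - 4*s^2 - 23*s + 3/2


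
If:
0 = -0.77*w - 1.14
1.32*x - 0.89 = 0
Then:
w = -1.48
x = 0.67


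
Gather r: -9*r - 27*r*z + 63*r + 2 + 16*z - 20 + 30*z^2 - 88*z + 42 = r*(54 - 27*z) + 30*z^2 - 72*z + 24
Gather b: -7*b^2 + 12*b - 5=-7*b^2 + 12*b - 5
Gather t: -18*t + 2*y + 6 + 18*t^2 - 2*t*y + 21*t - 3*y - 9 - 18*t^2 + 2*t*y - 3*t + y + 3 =0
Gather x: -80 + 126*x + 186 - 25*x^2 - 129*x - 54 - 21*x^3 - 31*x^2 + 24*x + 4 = -21*x^3 - 56*x^2 + 21*x + 56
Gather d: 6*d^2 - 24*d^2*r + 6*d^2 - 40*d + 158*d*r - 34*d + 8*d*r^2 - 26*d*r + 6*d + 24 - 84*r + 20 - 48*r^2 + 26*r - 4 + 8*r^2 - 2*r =d^2*(12 - 24*r) + d*(8*r^2 + 132*r - 68) - 40*r^2 - 60*r + 40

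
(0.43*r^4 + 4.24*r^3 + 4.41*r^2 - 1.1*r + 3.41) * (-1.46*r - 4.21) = -0.6278*r^5 - 8.0007*r^4 - 24.289*r^3 - 16.9601*r^2 - 0.3476*r - 14.3561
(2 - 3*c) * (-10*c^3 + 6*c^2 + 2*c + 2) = 30*c^4 - 38*c^3 + 6*c^2 - 2*c + 4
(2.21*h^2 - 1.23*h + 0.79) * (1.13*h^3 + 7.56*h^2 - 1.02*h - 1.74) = 2.4973*h^5 + 15.3177*h^4 - 10.6603*h^3 + 3.3816*h^2 + 1.3344*h - 1.3746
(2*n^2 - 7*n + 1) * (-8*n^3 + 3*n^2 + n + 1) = -16*n^5 + 62*n^4 - 27*n^3 - 2*n^2 - 6*n + 1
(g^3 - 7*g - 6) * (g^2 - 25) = g^5 - 32*g^3 - 6*g^2 + 175*g + 150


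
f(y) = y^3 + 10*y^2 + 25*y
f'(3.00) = 112.00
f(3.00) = 192.00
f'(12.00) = 697.00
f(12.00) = 3468.00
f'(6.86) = 303.38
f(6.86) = 964.92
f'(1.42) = 59.45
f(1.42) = 58.53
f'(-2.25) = -4.81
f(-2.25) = -17.02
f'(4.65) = 182.87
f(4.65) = 433.02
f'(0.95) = 46.71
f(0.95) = 33.63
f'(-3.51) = -8.24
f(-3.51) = -7.79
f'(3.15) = 117.77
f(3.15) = 209.23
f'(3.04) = 113.52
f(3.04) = 196.51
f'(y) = 3*y^2 + 20*y + 25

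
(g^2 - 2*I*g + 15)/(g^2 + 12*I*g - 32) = (g^2 - 2*I*g + 15)/(g^2 + 12*I*g - 32)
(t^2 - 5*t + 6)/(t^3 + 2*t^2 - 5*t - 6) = (t - 3)/(t^2 + 4*t + 3)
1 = 1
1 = 1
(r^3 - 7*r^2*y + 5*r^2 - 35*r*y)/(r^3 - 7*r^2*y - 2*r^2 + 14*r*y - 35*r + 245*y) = r/(r - 7)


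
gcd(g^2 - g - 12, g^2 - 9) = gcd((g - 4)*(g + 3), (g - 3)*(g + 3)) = g + 3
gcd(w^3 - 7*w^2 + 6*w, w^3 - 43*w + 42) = w^2 - 7*w + 6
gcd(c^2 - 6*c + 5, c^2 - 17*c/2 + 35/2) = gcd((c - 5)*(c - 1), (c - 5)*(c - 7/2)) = c - 5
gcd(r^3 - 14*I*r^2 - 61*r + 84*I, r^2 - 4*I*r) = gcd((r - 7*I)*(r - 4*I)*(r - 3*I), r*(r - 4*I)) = r - 4*I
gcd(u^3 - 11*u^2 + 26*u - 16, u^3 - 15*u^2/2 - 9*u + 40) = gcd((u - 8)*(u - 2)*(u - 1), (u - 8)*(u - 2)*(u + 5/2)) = u^2 - 10*u + 16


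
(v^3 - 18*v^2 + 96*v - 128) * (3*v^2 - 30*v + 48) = 3*v^5 - 84*v^4 + 876*v^3 - 4128*v^2 + 8448*v - 6144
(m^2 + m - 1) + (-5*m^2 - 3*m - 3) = -4*m^2 - 2*m - 4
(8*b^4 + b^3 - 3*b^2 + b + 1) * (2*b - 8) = 16*b^5 - 62*b^4 - 14*b^3 + 26*b^2 - 6*b - 8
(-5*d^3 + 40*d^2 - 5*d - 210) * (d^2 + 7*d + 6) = -5*d^5 + 5*d^4 + 245*d^3 - 5*d^2 - 1500*d - 1260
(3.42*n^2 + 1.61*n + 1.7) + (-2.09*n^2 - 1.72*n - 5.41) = 1.33*n^2 - 0.11*n - 3.71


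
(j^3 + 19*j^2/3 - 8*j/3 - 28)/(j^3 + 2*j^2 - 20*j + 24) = (j + 7/3)/(j - 2)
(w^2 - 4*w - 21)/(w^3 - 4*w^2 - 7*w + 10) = (w^2 - 4*w - 21)/(w^3 - 4*w^2 - 7*w + 10)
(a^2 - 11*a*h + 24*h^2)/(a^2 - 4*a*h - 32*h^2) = (a - 3*h)/(a + 4*h)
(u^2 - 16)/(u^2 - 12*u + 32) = (u + 4)/(u - 8)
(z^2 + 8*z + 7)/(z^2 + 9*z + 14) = (z + 1)/(z + 2)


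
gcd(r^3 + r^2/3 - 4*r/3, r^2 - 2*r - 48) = 1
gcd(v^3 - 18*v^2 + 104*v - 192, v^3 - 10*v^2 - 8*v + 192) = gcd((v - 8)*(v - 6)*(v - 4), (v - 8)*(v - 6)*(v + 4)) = v^2 - 14*v + 48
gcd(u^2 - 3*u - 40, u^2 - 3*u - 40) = u^2 - 3*u - 40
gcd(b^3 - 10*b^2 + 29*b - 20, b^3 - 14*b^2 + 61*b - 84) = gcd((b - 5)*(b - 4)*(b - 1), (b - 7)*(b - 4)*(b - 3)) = b - 4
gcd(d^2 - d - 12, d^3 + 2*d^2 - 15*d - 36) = d^2 - d - 12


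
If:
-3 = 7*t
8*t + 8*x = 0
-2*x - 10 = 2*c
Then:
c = -38/7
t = -3/7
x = 3/7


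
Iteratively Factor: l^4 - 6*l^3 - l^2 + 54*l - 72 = (l + 3)*(l^3 - 9*l^2 + 26*l - 24) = (l - 4)*(l + 3)*(l^2 - 5*l + 6) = (l - 4)*(l - 2)*(l + 3)*(l - 3)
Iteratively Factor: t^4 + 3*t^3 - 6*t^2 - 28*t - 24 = (t - 3)*(t^3 + 6*t^2 + 12*t + 8) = (t - 3)*(t + 2)*(t^2 + 4*t + 4) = (t - 3)*(t + 2)^2*(t + 2)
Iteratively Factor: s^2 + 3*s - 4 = (s + 4)*(s - 1)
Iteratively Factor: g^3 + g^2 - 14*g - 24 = (g - 4)*(g^2 + 5*g + 6) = (g - 4)*(g + 2)*(g + 3)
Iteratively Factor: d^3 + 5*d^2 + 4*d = (d + 1)*(d^2 + 4*d) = d*(d + 1)*(d + 4)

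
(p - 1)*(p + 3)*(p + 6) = p^3 + 8*p^2 + 9*p - 18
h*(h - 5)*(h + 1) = h^3 - 4*h^2 - 5*h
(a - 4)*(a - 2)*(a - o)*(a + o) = a^4 - 6*a^3 - a^2*o^2 + 8*a^2 + 6*a*o^2 - 8*o^2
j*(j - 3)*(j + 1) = j^3 - 2*j^2 - 3*j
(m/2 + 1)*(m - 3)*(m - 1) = m^3/2 - m^2 - 5*m/2 + 3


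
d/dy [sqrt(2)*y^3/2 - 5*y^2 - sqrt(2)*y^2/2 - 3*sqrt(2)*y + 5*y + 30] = 3*sqrt(2)*y^2/2 - 10*y - sqrt(2)*y - 3*sqrt(2) + 5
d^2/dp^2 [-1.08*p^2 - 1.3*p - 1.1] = -2.16000000000000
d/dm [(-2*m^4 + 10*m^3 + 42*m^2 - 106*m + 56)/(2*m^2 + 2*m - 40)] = 2*(-m^5 + m^4 + 45*m^3 - 113*m^2 - 448*m + 516)/(m^4 + 2*m^3 - 39*m^2 - 40*m + 400)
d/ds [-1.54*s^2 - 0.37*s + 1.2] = -3.08*s - 0.37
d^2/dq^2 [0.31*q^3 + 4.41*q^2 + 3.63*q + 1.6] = 1.86*q + 8.82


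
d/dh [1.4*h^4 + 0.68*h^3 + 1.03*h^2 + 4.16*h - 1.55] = 5.6*h^3 + 2.04*h^2 + 2.06*h + 4.16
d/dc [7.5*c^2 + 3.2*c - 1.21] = 15.0*c + 3.2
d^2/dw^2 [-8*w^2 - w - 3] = -16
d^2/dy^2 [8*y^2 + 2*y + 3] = 16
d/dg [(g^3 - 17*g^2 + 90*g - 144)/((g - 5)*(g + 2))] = (g^4 - 6*g^3 - 69*g^2 + 628*g - 1332)/(g^4 - 6*g^3 - 11*g^2 + 60*g + 100)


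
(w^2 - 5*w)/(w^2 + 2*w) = (w - 5)/(w + 2)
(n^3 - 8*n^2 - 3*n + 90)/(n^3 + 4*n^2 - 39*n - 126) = (n - 5)/(n + 7)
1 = 1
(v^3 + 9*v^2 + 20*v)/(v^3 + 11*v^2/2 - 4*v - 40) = 2*v*(v + 5)/(2*v^2 + 3*v - 20)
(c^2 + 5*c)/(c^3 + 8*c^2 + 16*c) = (c + 5)/(c^2 + 8*c + 16)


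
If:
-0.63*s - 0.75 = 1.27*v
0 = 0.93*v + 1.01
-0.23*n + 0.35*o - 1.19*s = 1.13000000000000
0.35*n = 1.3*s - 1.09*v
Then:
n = 7.09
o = 11.28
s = 1.00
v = -1.09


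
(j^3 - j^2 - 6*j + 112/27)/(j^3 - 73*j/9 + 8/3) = (9*j^2 + 15*j - 14)/(3*(3*j^2 + 8*j - 3))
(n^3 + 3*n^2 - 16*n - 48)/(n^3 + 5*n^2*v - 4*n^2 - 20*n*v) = (n^2 + 7*n + 12)/(n*(n + 5*v))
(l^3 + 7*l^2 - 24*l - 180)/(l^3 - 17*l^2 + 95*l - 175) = (l^2 + 12*l + 36)/(l^2 - 12*l + 35)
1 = 1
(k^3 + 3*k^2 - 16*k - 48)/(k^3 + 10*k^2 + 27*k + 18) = (k^2 - 16)/(k^2 + 7*k + 6)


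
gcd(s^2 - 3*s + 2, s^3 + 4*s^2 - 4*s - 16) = s - 2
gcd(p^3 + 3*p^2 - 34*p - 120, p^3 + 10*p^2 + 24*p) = p + 4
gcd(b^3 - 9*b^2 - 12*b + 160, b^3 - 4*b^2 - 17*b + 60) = b^2 - b - 20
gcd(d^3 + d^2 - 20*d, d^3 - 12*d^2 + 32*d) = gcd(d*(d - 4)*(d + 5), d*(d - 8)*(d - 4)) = d^2 - 4*d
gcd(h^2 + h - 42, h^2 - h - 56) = h + 7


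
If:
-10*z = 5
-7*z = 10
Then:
No Solution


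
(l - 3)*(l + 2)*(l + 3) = l^3 + 2*l^2 - 9*l - 18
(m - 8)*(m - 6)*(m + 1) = m^3 - 13*m^2 + 34*m + 48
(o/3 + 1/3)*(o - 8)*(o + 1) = o^3/3 - 2*o^2 - 5*o - 8/3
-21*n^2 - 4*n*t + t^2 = (-7*n + t)*(3*n + t)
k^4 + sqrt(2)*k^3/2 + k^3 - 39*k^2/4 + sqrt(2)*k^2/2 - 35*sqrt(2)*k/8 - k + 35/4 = (k - 5/2)*(k + 7/2)*(k - sqrt(2)/2)*(k + sqrt(2))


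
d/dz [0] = 0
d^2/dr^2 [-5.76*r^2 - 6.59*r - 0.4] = -11.5200000000000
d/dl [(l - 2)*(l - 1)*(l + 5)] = 3*l^2 + 4*l - 13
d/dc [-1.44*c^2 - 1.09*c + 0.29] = -2.88*c - 1.09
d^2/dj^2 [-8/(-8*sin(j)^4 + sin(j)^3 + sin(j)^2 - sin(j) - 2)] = 8*(-1024*sin(j)^8 + 184*sin(j)^7 + 1367*sin(j)^6 - 243*sin(j)^5 + 122*sin(j)^4 + 33*sin(j)^3 - 201*sin(j)^2 + 8*sin(j) + 6)/(8*sin(j)^4 - sin(j)^3 - sin(j)^2 + sin(j) + 2)^3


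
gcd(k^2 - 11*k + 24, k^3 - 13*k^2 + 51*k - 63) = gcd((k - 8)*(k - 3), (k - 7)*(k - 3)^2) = k - 3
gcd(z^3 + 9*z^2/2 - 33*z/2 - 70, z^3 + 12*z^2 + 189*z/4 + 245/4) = z^2 + 17*z/2 + 35/2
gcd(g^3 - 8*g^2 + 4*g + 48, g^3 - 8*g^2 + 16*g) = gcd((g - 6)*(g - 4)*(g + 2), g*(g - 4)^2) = g - 4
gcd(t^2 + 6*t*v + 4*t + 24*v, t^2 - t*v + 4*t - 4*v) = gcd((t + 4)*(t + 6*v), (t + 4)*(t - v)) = t + 4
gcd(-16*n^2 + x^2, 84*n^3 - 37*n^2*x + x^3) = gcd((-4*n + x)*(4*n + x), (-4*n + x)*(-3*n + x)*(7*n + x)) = -4*n + x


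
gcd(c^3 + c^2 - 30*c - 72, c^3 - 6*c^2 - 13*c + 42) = c + 3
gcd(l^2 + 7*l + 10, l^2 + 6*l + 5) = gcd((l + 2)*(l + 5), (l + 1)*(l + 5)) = l + 5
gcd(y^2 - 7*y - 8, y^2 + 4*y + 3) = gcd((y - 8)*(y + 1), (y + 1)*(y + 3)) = y + 1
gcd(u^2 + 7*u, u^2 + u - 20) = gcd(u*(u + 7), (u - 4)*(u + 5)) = 1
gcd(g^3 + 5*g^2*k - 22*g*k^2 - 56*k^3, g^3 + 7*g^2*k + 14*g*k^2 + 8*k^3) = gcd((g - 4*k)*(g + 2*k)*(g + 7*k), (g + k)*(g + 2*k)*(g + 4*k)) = g + 2*k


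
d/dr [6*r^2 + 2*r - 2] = 12*r + 2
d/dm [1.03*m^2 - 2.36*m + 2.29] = 2.06*m - 2.36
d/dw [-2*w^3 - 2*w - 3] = -6*w^2 - 2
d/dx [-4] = 0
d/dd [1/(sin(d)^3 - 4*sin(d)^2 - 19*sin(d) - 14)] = (-3*sin(d)^2 + 8*sin(d) + 19)*cos(d)/((sin(d) - 7)^2*(sin(d) + 1)^2*(sin(d) + 2)^2)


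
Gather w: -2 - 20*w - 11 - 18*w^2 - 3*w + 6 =-18*w^2 - 23*w - 7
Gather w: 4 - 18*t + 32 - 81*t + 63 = 99 - 99*t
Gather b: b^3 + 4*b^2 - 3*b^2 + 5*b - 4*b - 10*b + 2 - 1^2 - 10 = b^3 + b^2 - 9*b - 9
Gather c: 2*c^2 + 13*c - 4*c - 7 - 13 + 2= 2*c^2 + 9*c - 18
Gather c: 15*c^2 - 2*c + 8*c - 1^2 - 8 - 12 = 15*c^2 + 6*c - 21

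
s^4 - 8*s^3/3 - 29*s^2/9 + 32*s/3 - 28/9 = (s - 7/3)*(s - 2)*(s - 1/3)*(s + 2)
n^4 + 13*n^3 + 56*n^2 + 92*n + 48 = (n + 1)*(n + 2)*(n + 4)*(n + 6)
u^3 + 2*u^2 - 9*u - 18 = (u - 3)*(u + 2)*(u + 3)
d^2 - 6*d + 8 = (d - 4)*(d - 2)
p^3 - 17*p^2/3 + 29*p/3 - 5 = (p - 3)*(p - 5/3)*(p - 1)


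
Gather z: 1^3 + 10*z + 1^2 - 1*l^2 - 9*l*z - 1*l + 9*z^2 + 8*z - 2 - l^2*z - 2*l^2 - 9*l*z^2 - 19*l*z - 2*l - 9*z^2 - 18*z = -3*l^2 - 9*l*z^2 - 3*l + z*(-l^2 - 28*l)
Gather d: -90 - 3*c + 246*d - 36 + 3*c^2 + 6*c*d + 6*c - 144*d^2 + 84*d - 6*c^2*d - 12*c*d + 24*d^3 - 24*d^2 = 3*c^2 + 3*c + 24*d^3 - 168*d^2 + d*(-6*c^2 - 6*c + 330) - 126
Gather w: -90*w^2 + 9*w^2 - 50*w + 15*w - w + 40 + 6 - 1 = -81*w^2 - 36*w + 45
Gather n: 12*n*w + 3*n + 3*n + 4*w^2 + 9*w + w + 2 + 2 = n*(12*w + 6) + 4*w^2 + 10*w + 4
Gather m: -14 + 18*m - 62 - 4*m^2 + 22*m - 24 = -4*m^2 + 40*m - 100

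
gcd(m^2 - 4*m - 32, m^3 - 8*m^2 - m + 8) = m - 8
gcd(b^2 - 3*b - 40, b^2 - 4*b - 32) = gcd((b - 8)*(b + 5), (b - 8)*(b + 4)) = b - 8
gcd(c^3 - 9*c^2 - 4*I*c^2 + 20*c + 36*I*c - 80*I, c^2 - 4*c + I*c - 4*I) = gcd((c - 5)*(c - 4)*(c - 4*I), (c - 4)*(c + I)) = c - 4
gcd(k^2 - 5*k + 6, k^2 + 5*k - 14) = k - 2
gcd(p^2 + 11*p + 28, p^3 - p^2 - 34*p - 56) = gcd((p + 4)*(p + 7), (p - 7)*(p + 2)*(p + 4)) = p + 4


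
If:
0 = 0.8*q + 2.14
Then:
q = -2.68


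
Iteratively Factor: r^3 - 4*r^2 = (r - 4)*(r^2) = r*(r - 4)*(r)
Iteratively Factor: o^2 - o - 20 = (o - 5)*(o + 4)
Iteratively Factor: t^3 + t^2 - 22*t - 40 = (t + 4)*(t^2 - 3*t - 10) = (t - 5)*(t + 4)*(t + 2)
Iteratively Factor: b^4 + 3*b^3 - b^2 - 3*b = (b - 1)*(b^3 + 4*b^2 + 3*b) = (b - 1)*(b + 3)*(b^2 + b) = b*(b - 1)*(b + 3)*(b + 1)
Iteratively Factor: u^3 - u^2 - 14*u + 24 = (u + 4)*(u^2 - 5*u + 6) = (u - 2)*(u + 4)*(u - 3)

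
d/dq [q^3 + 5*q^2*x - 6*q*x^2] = 3*q^2 + 10*q*x - 6*x^2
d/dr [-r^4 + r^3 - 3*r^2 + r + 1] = -4*r^3 + 3*r^2 - 6*r + 1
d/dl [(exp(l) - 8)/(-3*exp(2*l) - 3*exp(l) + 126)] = ((exp(l) - 8)*(2*exp(l) + 1) - exp(2*l) - exp(l) + 42)*exp(l)/(3*(exp(2*l) + exp(l) - 42)^2)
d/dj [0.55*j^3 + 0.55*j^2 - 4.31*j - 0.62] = 1.65*j^2 + 1.1*j - 4.31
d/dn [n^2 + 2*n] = 2*n + 2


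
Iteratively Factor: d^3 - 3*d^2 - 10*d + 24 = (d - 2)*(d^2 - d - 12) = (d - 2)*(d + 3)*(d - 4)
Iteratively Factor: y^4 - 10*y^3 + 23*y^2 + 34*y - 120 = (y - 3)*(y^3 - 7*y^2 + 2*y + 40) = (y - 3)*(y + 2)*(y^2 - 9*y + 20) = (y - 4)*(y - 3)*(y + 2)*(y - 5)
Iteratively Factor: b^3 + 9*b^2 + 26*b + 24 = (b + 2)*(b^2 + 7*b + 12) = (b + 2)*(b + 4)*(b + 3)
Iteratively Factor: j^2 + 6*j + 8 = (j + 2)*(j + 4)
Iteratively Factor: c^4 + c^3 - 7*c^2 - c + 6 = (c - 2)*(c^3 + 3*c^2 - c - 3) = (c - 2)*(c + 1)*(c^2 + 2*c - 3) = (c - 2)*(c - 1)*(c + 1)*(c + 3)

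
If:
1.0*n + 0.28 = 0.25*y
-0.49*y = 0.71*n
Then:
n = -0.21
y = 0.30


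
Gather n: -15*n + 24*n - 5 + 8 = 9*n + 3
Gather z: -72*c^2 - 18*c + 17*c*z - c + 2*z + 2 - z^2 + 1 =-72*c^2 - 19*c - z^2 + z*(17*c + 2) + 3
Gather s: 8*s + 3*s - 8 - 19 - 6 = 11*s - 33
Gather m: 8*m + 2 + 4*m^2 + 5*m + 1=4*m^2 + 13*m + 3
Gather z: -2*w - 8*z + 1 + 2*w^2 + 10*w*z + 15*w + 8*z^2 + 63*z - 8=2*w^2 + 13*w + 8*z^2 + z*(10*w + 55) - 7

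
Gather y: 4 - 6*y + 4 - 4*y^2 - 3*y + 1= -4*y^2 - 9*y + 9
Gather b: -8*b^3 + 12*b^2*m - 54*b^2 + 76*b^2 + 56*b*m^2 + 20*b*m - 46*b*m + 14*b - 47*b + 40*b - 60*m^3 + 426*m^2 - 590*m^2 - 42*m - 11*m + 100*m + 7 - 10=-8*b^3 + b^2*(12*m + 22) + b*(56*m^2 - 26*m + 7) - 60*m^3 - 164*m^2 + 47*m - 3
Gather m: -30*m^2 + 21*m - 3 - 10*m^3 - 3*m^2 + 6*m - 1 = -10*m^3 - 33*m^2 + 27*m - 4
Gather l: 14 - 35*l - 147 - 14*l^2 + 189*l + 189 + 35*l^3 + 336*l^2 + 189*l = 35*l^3 + 322*l^2 + 343*l + 56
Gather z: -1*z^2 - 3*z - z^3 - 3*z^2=-z^3 - 4*z^2 - 3*z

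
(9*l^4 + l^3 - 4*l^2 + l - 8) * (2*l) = 18*l^5 + 2*l^4 - 8*l^3 + 2*l^2 - 16*l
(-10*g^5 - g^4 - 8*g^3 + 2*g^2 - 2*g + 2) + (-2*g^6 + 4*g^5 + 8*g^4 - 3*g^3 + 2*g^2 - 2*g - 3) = -2*g^6 - 6*g^5 + 7*g^4 - 11*g^3 + 4*g^2 - 4*g - 1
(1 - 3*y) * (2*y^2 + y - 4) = -6*y^3 - y^2 + 13*y - 4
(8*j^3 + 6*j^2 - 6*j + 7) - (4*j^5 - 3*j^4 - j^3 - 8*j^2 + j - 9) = -4*j^5 + 3*j^4 + 9*j^3 + 14*j^2 - 7*j + 16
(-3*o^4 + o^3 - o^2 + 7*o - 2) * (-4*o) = 12*o^5 - 4*o^4 + 4*o^3 - 28*o^2 + 8*o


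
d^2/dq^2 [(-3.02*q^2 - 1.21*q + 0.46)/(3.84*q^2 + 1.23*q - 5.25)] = (-7.15622399999998*q^3 - 324.601344*q^2 - 133.325568*q - 162.165582)/(56.623104*q^6 + 54.411264*q^5 - 214.814592*q^4 - 146.919933*q^3 + 293.691825*q^2 + 101.705625*q - 144.703125)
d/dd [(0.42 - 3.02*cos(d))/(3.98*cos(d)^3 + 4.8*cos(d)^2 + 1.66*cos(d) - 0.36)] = (-24.0392*cos(d)^3 - 9.4812*cos(d)^2 + 4.032*cos(d) - 0.39)*sin(d)/(15.8404*cos(d)^6 + 38.208*cos(d)^5 + 36.2536*cos(d)^4 + 13.0704*cos(d)^3 - 0.7004*cos(d)^2 - 1.1952*cos(d) + 0.1296)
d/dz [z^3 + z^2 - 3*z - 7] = 3*z^2 + 2*z - 3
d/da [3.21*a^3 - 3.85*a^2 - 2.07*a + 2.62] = 9.63*a^2 - 7.7*a - 2.07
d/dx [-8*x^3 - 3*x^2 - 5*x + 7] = -24*x^2 - 6*x - 5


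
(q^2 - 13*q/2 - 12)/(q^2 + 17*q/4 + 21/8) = 4*(2*q^2 - 13*q - 24)/(8*q^2 + 34*q + 21)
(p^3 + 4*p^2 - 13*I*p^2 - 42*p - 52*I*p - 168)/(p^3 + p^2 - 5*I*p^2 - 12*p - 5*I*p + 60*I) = (p^2 - 13*I*p - 42)/(p^2 - p*(3 + 5*I) + 15*I)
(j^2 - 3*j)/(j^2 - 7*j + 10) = j*(j - 3)/(j^2 - 7*j + 10)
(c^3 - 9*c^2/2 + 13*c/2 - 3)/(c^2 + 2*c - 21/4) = 2*(c^2 - 3*c + 2)/(2*c + 7)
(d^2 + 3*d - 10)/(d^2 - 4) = (d + 5)/(d + 2)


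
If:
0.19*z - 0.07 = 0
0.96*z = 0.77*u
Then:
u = 0.46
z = 0.37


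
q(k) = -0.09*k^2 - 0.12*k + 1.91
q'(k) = -0.18*k - 0.12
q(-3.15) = 1.39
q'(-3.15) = 0.45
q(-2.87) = 1.51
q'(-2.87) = 0.40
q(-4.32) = 0.75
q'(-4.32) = 0.66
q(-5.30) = 0.02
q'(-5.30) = 0.83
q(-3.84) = 1.04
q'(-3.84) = 0.57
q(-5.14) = 0.15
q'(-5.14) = 0.81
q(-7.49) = -2.24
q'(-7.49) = 1.23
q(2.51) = 1.04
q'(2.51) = -0.57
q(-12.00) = -9.61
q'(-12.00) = 2.04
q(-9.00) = -4.30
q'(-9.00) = 1.50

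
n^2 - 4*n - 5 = (n - 5)*(n + 1)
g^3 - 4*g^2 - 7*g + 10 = (g - 5)*(g - 1)*(g + 2)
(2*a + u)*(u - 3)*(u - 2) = 2*a*u^2 - 10*a*u + 12*a + u^3 - 5*u^2 + 6*u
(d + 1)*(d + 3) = d^2 + 4*d + 3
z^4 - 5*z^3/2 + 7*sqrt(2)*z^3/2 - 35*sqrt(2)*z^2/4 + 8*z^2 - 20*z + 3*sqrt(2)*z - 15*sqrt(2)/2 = (z - 5/2)*(z + sqrt(2))^2*(z + 3*sqrt(2)/2)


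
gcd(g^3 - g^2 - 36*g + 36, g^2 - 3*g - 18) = g - 6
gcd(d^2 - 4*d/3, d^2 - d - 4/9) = d - 4/3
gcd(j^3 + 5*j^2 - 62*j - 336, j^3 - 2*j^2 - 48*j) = j^2 - 2*j - 48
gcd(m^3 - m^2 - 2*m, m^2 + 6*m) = m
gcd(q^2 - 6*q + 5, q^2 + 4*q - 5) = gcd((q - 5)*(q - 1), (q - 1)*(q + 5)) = q - 1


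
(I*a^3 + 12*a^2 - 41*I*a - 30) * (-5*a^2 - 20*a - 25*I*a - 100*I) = -5*I*a^5 - 35*a^4 - 20*I*a^4 - 140*a^3 - 95*I*a^3 - 875*a^2 - 380*I*a^2 - 3500*a + 750*I*a + 3000*I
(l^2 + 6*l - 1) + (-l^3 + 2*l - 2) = -l^3 + l^2 + 8*l - 3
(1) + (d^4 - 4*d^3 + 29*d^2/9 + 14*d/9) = d^4 - 4*d^3 + 29*d^2/9 + 14*d/9 + 1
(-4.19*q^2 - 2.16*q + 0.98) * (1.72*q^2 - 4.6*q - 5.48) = -7.2068*q^4 + 15.5588*q^3 + 34.5828*q^2 + 7.3288*q - 5.3704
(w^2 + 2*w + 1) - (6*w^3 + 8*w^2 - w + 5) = -6*w^3 - 7*w^2 + 3*w - 4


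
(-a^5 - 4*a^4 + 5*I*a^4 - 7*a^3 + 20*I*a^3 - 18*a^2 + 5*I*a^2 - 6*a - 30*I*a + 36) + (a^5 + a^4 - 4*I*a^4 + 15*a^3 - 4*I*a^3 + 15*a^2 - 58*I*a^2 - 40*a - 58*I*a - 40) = -3*a^4 + I*a^4 + 8*a^3 + 16*I*a^3 - 3*a^2 - 53*I*a^2 - 46*a - 88*I*a - 4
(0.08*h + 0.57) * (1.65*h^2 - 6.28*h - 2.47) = 0.132*h^3 + 0.4381*h^2 - 3.7772*h - 1.4079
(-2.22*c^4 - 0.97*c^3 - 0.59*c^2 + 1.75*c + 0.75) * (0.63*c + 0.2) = -1.3986*c^5 - 1.0551*c^4 - 0.5657*c^3 + 0.9845*c^2 + 0.8225*c + 0.15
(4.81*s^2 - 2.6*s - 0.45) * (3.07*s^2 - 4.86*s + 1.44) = 14.7667*s^4 - 31.3586*s^3 + 18.1809*s^2 - 1.557*s - 0.648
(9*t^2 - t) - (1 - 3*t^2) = 12*t^2 - t - 1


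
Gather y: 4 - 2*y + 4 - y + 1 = 9 - 3*y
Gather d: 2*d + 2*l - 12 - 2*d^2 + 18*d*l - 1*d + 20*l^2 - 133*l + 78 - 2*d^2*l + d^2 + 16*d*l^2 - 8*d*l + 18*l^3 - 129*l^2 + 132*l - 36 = d^2*(-2*l - 1) + d*(16*l^2 + 10*l + 1) + 18*l^3 - 109*l^2 + l + 30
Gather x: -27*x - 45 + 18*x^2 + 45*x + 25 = 18*x^2 + 18*x - 20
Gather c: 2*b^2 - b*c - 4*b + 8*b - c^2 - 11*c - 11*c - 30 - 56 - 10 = 2*b^2 + 4*b - c^2 + c*(-b - 22) - 96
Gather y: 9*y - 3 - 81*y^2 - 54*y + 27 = -81*y^2 - 45*y + 24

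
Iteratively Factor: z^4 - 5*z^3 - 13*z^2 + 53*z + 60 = (z - 4)*(z^3 - z^2 - 17*z - 15) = (z - 4)*(z + 3)*(z^2 - 4*z - 5) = (z - 5)*(z - 4)*(z + 3)*(z + 1)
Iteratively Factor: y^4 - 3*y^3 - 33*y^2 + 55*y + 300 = (y + 4)*(y^3 - 7*y^2 - 5*y + 75) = (y - 5)*(y + 4)*(y^2 - 2*y - 15) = (y - 5)^2*(y + 4)*(y + 3)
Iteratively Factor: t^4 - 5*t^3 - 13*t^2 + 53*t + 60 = (t - 5)*(t^3 - 13*t - 12) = (t - 5)*(t - 4)*(t^2 + 4*t + 3) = (t - 5)*(t - 4)*(t + 3)*(t + 1)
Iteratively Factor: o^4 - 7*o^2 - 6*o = (o + 2)*(o^3 - 2*o^2 - 3*o) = (o + 1)*(o + 2)*(o^2 - 3*o) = o*(o + 1)*(o + 2)*(o - 3)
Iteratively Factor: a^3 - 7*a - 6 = (a - 3)*(a^2 + 3*a + 2) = (a - 3)*(a + 2)*(a + 1)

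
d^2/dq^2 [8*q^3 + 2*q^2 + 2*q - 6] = 48*q + 4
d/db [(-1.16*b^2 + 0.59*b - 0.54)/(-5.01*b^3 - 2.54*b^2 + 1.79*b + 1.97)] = (-5.8116*b^4 + 5.9118*b^3 - 8.694*b^2 - 7.3136*b + 2.1289)/(25.1001*b^6 + 25.4508*b^5 - 11.4842*b^4 - 28.8326*b^3 - 6.8035*b^2 + 7.0526*b + 3.8809)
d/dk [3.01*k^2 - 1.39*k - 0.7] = 6.02*k - 1.39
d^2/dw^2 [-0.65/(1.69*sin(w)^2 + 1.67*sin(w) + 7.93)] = (7.42586*sin(w)^4 + 5.503485*sin(w)^3 - 44.170425*sin(w)^2 - 19.614985*sin(w) + 13.79664)/(1.69*sin(w)^2 + 1.67*sin(w) + 7.93)^3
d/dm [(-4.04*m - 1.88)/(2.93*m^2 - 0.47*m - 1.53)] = (11.8372*m^2 + 11.0168*m + 5.2976)/(8.5849*m^4 - 2.7542*m^3 - 8.7449*m^2 + 1.4382*m + 2.3409)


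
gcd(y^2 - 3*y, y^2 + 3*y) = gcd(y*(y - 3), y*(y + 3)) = y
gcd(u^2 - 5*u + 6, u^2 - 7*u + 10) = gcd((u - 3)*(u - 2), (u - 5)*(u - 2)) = u - 2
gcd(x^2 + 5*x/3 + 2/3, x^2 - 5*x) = 1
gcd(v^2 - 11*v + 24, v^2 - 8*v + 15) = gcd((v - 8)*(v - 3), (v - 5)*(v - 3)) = v - 3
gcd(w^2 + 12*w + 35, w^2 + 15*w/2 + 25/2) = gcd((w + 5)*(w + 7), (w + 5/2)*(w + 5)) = w + 5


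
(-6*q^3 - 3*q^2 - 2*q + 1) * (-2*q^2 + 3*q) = 12*q^5 - 12*q^4 - 5*q^3 - 8*q^2 + 3*q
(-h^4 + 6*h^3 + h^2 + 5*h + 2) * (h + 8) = -h^5 - 2*h^4 + 49*h^3 + 13*h^2 + 42*h + 16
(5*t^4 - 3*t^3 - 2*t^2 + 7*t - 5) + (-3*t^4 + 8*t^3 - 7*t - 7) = 2*t^4 + 5*t^3 - 2*t^2 - 12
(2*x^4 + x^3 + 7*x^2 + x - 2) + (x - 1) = 2*x^4 + x^3 + 7*x^2 + 2*x - 3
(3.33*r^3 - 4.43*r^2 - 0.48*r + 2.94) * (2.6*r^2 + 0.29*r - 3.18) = 8.658*r^5 - 10.5523*r^4 - 13.1221*r^3 + 21.5922*r^2 + 2.379*r - 9.3492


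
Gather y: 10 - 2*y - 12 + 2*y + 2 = 0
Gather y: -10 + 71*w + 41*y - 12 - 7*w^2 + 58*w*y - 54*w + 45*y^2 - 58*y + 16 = -7*w^2 + 17*w + 45*y^2 + y*(58*w - 17) - 6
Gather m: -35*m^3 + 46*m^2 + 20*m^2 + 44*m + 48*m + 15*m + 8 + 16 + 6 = -35*m^3 + 66*m^2 + 107*m + 30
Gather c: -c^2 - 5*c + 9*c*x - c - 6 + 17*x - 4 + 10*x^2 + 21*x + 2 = -c^2 + c*(9*x - 6) + 10*x^2 + 38*x - 8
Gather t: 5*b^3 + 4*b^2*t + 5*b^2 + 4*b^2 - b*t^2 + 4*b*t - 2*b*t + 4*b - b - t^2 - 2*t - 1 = 5*b^3 + 9*b^2 + 3*b + t^2*(-b - 1) + t*(4*b^2 + 2*b - 2) - 1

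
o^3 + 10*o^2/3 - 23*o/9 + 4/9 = (o - 1/3)^2*(o + 4)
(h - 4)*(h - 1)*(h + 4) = h^3 - h^2 - 16*h + 16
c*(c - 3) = c^2 - 3*c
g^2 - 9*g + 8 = (g - 8)*(g - 1)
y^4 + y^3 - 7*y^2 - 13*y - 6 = (y - 3)*(y + 1)^2*(y + 2)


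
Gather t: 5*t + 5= 5*t + 5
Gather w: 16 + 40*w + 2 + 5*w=45*w + 18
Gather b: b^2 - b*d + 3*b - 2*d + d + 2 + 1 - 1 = b^2 + b*(3 - d) - d + 2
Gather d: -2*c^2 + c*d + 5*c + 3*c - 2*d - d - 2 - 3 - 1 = -2*c^2 + 8*c + d*(c - 3) - 6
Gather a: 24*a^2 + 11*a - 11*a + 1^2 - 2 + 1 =24*a^2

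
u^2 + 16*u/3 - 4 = (u - 2/3)*(u + 6)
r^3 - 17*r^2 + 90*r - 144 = (r - 8)*(r - 6)*(r - 3)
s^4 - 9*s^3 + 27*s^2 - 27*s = s*(s - 3)^3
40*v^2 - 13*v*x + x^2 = (-8*v + x)*(-5*v + x)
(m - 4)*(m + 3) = m^2 - m - 12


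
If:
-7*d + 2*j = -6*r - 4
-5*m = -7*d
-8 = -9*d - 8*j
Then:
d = 24*r/37 + 24/37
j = 10/37 - 27*r/37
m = 168*r/185 + 168/185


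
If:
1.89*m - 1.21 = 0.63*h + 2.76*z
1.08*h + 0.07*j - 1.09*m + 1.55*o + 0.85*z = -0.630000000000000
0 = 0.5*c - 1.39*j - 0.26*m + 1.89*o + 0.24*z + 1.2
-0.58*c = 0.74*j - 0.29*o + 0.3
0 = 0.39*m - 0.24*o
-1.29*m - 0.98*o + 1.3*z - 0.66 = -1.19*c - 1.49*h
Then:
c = -0.44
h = 0.73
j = -0.34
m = -0.44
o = -0.71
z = -0.91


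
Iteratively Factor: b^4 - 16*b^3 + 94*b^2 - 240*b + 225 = (b - 3)*(b^3 - 13*b^2 + 55*b - 75) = (b - 5)*(b - 3)*(b^2 - 8*b + 15) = (b - 5)*(b - 3)^2*(b - 5)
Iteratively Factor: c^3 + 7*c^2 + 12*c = (c)*(c^2 + 7*c + 12) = c*(c + 3)*(c + 4)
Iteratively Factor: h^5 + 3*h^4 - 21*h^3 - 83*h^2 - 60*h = (h + 4)*(h^4 - h^3 - 17*h^2 - 15*h) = (h + 1)*(h + 4)*(h^3 - 2*h^2 - 15*h) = (h - 5)*(h + 1)*(h + 4)*(h^2 + 3*h) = h*(h - 5)*(h + 1)*(h + 4)*(h + 3)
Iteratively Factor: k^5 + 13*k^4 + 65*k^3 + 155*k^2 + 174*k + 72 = (k + 1)*(k^4 + 12*k^3 + 53*k^2 + 102*k + 72) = (k + 1)*(k + 2)*(k^3 + 10*k^2 + 33*k + 36) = (k + 1)*(k + 2)*(k + 4)*(k^2 + 6*k + 9) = (k + 1)*(k + 2)*(k + 3)*(k + 4)*(k + 3)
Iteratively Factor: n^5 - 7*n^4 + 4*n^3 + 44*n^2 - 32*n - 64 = (n - 2)*(n^4 - 5*n^3 - 6*n^2 + 32*n + 32) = (n - 4)*(n - 2)*(n^3 - n^2 - 10*n - 8) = (n - 4)^2*(n - 2)*(n^2 + 3*n + 2) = (n - 4)^2*(n - 2)*(n + 1)*(n + 2)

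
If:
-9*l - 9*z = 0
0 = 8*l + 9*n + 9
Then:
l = -z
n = 8*z/9 - 1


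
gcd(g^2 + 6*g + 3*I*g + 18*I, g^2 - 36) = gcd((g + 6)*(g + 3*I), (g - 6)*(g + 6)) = g + 6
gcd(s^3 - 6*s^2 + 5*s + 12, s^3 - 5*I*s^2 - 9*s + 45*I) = s - 3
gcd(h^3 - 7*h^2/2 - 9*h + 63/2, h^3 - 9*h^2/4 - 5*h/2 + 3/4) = h - 3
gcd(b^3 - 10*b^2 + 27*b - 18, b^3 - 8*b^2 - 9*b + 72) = b - 3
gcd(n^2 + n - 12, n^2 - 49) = 1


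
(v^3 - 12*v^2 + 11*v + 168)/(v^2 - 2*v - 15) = (v^2 - 15*v + 56)/(v - 5)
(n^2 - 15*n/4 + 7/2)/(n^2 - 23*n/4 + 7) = (n - 2)/(n - 4)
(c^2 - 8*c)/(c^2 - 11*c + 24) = c/(c - 3)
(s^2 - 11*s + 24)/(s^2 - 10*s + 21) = (s - 8)/(s - 7)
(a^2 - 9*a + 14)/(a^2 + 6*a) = (a^2 - 9*a + 14)/(a*(a + 6))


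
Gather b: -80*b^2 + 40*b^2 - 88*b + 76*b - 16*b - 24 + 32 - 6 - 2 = -40*b^2 - 28*b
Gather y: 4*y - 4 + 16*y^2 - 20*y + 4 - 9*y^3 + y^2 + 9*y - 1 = -9*y^3 + 17*y^2 - 7*y - 1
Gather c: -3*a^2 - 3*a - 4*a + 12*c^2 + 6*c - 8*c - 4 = -3*a^2 - 7*a + 12*c^2 - 2*c - 4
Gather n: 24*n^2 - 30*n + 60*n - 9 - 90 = 24*n^2 + 30*n - 99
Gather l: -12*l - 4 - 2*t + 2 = -12*l - 2*t - 2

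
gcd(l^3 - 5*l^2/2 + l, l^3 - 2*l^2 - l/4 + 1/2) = l^2 - 5*l/2 + 1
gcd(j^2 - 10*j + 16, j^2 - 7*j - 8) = j - 8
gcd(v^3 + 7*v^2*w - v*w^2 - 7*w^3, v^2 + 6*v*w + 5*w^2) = v + w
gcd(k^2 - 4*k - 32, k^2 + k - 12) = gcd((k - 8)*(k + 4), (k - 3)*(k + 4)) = k + 4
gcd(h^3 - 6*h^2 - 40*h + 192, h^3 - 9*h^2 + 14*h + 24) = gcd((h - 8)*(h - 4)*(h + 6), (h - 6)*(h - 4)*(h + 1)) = h - 4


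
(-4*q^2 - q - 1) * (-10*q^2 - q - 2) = 40*q^4 + 14*q^3 + 19*q^2 + 3*q + 2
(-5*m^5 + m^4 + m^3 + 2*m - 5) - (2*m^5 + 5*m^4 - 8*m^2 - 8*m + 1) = -7*m^5 - 4*m^4 + m^3 + 8*m^2 + 10*m - 6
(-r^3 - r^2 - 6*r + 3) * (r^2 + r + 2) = -r^5 - 2*r^4 - 9*r^3 - 5*r^2 - 9*r + 6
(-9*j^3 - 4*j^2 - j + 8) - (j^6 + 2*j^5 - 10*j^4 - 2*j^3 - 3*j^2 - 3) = -j^6 - 2*j^5 + 10*j^4 - 7*j^3 - j^2 - j + 11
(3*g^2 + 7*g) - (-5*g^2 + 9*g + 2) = 8*g^2 - 2*g - 2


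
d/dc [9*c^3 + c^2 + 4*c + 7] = 27*c^2 + 2*c + 4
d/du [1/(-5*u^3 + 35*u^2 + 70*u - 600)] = (3*u^2 - 14*u - 14)/(5*(u^3 - 7*u^2 - 14*u + 120)^2)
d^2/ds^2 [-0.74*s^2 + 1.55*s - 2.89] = -1.48000000000000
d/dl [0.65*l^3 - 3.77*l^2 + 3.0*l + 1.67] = 1.95*l^2 - 7.54*l + 3.0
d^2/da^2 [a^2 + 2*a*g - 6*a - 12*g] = 2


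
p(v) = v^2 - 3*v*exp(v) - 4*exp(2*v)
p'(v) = -3*v*exp(v) + 2*v - 8*exp(2*v) - 3*exp(v)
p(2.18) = -366.13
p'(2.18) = -706.09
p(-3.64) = 13.53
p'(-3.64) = -7.08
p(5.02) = -93956.59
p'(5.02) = -186127.51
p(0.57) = -15.21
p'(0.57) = -32.20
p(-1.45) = 2.90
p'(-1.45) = -3.02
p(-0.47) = -0.46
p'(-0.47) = -5.06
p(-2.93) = 9.04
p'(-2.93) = -5.57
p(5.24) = -145324.07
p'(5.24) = -288292.68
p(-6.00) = 36.04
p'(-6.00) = -11.96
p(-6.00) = 36.04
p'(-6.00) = -11.96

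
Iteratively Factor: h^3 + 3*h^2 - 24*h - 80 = (h - 5)*(h^2 + 8*h + 16) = (h - 5)*(h + 4)*(h + 4)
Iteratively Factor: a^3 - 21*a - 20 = (a + 1)*(a^2 - a - 20) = (a + 1)*(a + 4)*(a - 5)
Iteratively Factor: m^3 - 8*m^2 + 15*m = (m - 5)*(m^2 - 3*m) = (m - 5)*(m - 3)*(m)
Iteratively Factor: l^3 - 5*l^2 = (l)*(l^2 - 5*l) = l*(l - 5)*(l)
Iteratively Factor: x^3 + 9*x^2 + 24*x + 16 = (x + 4)*(x^2 + 5*x + 4) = (x + 4)^2*(x + 1)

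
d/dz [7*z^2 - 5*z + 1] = 14*z - 5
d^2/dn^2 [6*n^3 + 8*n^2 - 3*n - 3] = 36*n + 16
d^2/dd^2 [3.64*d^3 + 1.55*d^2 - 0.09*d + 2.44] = 21.84*d + 3.1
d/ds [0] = 0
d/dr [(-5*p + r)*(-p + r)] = -6*p + 2*r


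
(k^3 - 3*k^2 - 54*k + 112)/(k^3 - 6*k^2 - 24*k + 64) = (k + 7)/(k + 4)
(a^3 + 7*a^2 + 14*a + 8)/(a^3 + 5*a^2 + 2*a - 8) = (a + 1)/(a - 1)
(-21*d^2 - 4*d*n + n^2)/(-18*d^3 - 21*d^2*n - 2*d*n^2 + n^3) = (7*d - n)/(6*d^2 + 5*d*n - n^2)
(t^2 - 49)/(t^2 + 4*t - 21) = (t - 7)/(t - 3)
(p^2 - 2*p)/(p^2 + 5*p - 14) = p/(p + 7)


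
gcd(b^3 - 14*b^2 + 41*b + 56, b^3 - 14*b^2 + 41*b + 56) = b^3 - 14*b^2 + 41*b + 56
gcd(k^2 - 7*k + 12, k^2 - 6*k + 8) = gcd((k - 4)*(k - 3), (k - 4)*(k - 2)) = k - 4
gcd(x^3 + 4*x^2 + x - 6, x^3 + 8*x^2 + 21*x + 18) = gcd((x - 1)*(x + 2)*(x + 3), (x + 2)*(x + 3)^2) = x^2 + 5*x + 6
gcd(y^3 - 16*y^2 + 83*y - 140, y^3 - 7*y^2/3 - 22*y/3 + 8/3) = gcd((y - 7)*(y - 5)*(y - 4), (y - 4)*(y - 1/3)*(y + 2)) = y - 4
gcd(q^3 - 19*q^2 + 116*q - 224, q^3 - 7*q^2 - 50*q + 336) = q - 8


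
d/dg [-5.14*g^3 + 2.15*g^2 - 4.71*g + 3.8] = -15.42*g^2 + 4.3*g - 4.71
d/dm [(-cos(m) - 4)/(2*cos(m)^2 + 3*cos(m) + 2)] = 2*(sin(m)^2 - 8*cos(m) - 6)*sin(m)/(3*cos(m) + cos(2*m) + 3)^2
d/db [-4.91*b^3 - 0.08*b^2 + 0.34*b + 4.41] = -14.73*b^2 - 0.16*b + 0.34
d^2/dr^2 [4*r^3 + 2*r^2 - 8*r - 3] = 24*r + 4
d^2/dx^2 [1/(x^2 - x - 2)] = 2*(x^2 - x - (2*x - 1)^2 - 2)/(-x^2 + x + 2)^3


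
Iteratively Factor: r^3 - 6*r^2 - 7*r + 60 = (r - 5)*(r^2 - r - 12) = (r - 5)*(r - 4)*(r + 3)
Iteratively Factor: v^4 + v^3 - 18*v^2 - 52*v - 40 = (v + 2)*(v^3 - v^2 - 16*v - 20) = (v + 2)^2*(v^2 - 3*v - 10) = (v - 5)*(v + 2)^2*(v + 2)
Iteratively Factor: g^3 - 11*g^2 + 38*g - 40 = (g - 4)*(g^2 - 7*g + 10) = (g - 5)*(g - 4)*(g - 2)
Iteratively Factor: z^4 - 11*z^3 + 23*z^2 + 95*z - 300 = (z - 5)*(z^3 - 6*z^2 - 7*z + 60) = (z - 5)*(z - 4)*(z^2 - 2*z - 15) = (z - 5)*(z - 4)*(z + 3)*(z - 5)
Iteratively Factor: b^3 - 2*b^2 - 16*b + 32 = (b - 2)*(b^2 - 16) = (b - 4)*(b - 2)*(b + 4)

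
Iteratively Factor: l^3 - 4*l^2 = (l)*(l^2 - 4*l) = l*(l - 4)*(l)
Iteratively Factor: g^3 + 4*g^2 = (g + 4)*(g^2) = g*(g + 4)*(g)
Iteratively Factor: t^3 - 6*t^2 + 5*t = (t - 1)*(t^2 - 5*t) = (t - 5)*(t - 1)*(t)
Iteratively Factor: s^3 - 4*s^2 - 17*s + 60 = (s - 5)*(s^2 + s - 12) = (s - 5)*(s + 4)*(s - 3)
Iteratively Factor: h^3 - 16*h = (h - 4)*(h^2 + 4*h) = h*(h - 4)*(h + 4)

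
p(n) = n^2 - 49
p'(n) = 2*n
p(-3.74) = -35.01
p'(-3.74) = -7.48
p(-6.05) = -12.40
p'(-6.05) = -12.10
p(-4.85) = -25.48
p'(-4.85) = -9.70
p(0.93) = -48.14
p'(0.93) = 1.86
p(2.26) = -43.89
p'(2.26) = 4.52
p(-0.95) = -48.10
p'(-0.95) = -1.90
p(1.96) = -45.16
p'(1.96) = 3.92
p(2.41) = -43.19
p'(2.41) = 4.82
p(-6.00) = -13.00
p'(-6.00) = -12.00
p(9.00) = 32.00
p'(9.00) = 18.00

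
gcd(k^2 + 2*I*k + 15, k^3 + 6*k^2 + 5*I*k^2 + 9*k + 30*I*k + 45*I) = k + 5*I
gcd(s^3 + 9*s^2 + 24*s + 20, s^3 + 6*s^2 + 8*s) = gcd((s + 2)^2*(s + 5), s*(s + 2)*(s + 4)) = s + 2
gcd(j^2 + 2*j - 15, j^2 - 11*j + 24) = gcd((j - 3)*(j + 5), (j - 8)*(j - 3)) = j - 3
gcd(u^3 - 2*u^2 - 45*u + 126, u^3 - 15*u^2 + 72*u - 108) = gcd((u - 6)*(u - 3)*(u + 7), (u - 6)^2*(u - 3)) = u^2 - 9*u + 18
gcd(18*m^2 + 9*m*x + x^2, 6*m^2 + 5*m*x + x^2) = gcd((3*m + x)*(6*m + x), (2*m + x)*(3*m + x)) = 3*m + x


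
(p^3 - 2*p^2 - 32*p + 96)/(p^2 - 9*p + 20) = (p^2 + 2*p - 24)/(p - 5)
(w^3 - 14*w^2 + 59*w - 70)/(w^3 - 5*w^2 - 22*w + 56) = (w - 5)/(w + 4)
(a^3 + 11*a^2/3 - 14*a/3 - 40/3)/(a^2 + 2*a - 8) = a + 5/3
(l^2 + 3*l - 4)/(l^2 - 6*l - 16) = (-l^2 - 3*l + 4)/(-l^2 + 6*l + 16)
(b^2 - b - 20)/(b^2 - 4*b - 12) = (-b^2 + b + 20)/(-b^2 + 4*b + 12)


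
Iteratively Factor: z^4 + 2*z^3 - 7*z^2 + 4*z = (z - 1)*(z^3 + 3*z^2 - 4*z) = (z - 1)^2*(z^2 + 4*z) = (z - 1)^2*(z + 4)*(z)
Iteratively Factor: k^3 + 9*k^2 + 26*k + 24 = (k + 4)*(k^2 + 5*k + 6) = (k + 2)*(k + 4)*(k + 3)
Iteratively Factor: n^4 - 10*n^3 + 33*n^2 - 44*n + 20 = (n - 2)*(n^3 - 8*n^2 + 17*n - 10) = (n - 2)*(n - 1)*(n^2 - 7*n + 10) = (n - 5)*(n - 2)*(n - 1)*(n - 2)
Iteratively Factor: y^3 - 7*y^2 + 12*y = (y)*(y^2 - 7*y + 12) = y*(y - 3)*(y - 4)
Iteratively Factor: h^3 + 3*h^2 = (h)*(h^2 + 3*h) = h^2*(h + 3)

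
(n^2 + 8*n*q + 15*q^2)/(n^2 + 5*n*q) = (n + 3*q)/n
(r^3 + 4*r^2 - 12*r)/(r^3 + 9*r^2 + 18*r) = (r - 2)/(r + 3)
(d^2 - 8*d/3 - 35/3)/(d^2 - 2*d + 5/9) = 3*(3*d^2 - 8*d - 35)/(9*d^2 - 18*d + 5)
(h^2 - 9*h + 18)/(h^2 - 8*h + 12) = (h - 3)/(h - 2)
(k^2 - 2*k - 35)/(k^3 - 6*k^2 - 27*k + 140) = 1/(k - 4)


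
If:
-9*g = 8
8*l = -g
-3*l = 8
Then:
No Solution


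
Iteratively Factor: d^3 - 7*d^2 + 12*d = (d - 4)*(d^2 - 3*d) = (d - 4)*(d - 3)*(d)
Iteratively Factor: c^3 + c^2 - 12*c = (c + 4)*(c^2 - 3*c) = c*(c + 4)*(c - 3)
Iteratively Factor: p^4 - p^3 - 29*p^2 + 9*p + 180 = (p - 3)*(p^3 + 2*p^2 - 23*p - 60) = (p - 3)*(p + 4)*(p^2 - 2*p - 15) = (p - 5)*(p - 3)*(p + 4)*(p + 3)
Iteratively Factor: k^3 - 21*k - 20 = (k + 4)*(k^2 - 4*k - 5) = (k - 5)*(k + 4)*(k + 1)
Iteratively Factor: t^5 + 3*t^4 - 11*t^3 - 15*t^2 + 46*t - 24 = (t + 3)*(t^4 - 11*t^2 + 18*t - 8) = (t - 2)*(t + 3)*(t^3 + 2*t^2 - 7*t + 4) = (t - 2)*(t + 3)*(t + 4)*(t^2 - 2*t + 1) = (t - 2)*(t - 1)*(t + 3)*(t + 4)*(t - 1)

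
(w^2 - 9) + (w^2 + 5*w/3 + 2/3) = 2*w^2 + 5*w/3 - 25/3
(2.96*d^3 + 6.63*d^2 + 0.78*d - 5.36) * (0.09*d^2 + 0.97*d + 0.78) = 0.2664*d^5 + 3.4679*d^4 + 8.8101*d^3 + 5.4456*d^2 - 4.5908*d - 4.1808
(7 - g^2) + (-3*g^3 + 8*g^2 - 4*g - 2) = -3*g^3 + 7*g^2 - 4*g + 5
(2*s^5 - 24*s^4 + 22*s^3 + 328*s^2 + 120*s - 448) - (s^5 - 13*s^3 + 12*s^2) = s^5 - 24*s^4 + 35*s^3 + 316*s^2 + 120*s - 448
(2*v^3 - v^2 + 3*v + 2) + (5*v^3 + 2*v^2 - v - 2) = 7*v^3 + v^2 + 2*v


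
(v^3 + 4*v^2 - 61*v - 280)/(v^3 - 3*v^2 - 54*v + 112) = (v + 5)/(v - 2)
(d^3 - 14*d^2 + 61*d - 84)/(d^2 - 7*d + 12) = d - 7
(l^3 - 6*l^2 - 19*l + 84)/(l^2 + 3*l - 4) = (l^2 - 10*l + 21)/(l - 1)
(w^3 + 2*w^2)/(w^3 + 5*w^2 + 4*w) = w*(w + 2)/(w^2 + 5*w + 4)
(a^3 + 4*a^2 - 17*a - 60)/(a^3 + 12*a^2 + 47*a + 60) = (a - 4)/(a + 4)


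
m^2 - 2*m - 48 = (m - 8)*(m + 6)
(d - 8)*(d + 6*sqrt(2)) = d^2 - 8*d + 6*sqrt(2)*d - 48*sqrt(2)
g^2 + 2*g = g*(g + 2)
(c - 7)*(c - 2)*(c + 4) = c^3 - 5*c^2 - 22*c + 56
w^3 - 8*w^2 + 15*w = w*(w - 5)*(w - 3)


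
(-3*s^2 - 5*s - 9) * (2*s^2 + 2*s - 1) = -6*s^4 - 16*s^3 - 25*s^2 - 13*s + 9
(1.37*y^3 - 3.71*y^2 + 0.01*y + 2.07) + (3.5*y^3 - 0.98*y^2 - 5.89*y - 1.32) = 4.87*y^3 - 4.69*y^2 - 5.88*y + 0.75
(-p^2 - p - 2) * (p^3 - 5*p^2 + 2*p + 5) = -p^5 + 4*p^4 + p^3 + 3*p^2 - 9*p - 10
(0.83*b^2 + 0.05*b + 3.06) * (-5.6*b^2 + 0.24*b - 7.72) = -4.648*b^4 - 0.0808*b^3 - 23.5316*b^2 + 0.3484*b - 23.6232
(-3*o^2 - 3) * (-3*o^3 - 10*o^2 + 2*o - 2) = 9*o^5 + 30*o^4 + 3*o^3 + 36*o^2 - 6*o + 6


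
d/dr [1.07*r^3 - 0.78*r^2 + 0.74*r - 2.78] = 3.21*r^2 - 1.56*r + 0.74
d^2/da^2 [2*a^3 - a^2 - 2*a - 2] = 12*a - 2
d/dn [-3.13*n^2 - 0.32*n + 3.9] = -6.26*n - 0.32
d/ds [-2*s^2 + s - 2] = 1 - 4*s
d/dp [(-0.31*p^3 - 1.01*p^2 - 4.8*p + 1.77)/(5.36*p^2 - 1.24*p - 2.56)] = (-1.6616*p^4 + 0.768800000000001*p^3 + 29.3612*p^2 - 13.8032*p + 14.4828)/(28.7296*p^4 - 13.2928*p^3 - 25.9056*p^2 + 6.3488*p + 6.5536)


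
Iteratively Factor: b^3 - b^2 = (b)*(b^2 - b) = b*(b - 1)*(b)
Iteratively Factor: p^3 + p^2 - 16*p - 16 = (p + 4)*(p^2 - 3*p - 4) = (p - 4)*(p + 4)*(p + 1)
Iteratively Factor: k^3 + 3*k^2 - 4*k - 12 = (k - 2)*(k^2 + 5*k + 6) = (k - 2)*(k + 3)*(k + 2)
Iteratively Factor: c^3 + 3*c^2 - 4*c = (c)*(c^2 + 3*c - 4) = c*(c + 4)*(c - 1)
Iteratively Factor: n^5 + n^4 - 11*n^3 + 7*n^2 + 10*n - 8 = (n + 4)*(n^4 - 3*n^3 + n^2 + 3*n - 2) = (n - 1)*(n + 4)*(n^3 - 2*n^2 - n + 2) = (n - 2)*(n - 1)*(n + 4)*(n^2 - 1) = (n - 2)*(n - 1)^2*(n + 4)*(n + 1)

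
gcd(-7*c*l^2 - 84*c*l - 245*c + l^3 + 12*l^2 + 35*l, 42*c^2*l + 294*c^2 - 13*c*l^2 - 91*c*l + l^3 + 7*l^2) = 7*c*l + 49*c - l^2 - 7*l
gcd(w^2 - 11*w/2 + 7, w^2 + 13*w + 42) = 1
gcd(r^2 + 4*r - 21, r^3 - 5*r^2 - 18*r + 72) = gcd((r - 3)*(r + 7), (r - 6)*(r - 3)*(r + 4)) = r - 3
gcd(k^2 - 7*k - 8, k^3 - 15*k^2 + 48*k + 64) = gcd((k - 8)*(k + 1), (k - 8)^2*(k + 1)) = k^2 - 7*k - 8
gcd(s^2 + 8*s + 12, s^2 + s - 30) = s + 6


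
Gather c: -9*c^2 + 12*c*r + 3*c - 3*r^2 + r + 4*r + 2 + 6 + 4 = -9*c^2 + c*(12*r + 3) - 3*r^2 + 5*r + 12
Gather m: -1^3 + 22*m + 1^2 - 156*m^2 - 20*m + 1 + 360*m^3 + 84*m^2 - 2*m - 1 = 360*m^3 - 72*m^2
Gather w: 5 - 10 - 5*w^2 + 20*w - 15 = -5*w^2 + 20*w - 20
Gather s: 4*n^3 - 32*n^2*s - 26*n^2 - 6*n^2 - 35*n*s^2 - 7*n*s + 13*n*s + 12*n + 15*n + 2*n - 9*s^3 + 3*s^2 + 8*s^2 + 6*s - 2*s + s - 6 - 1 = 4*n^3 - 32*n^2 + 29*n - 9*s^3 + s^2*(11 - 35*n) + s*(-32*n^2 + 6*n + 5) - 7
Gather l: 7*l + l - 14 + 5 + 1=8*l - 8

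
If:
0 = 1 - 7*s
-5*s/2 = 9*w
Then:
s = 1/7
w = -5/126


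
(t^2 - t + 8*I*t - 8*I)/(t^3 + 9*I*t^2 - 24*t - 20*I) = (t^2 - t + 8*I*t - 8*I)/(t^3 + 9*I*t^2 - 24*t - 20*I)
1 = 1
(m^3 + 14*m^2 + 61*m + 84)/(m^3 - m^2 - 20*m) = (m^2 + 10*m + 21)/(m*(m - 5))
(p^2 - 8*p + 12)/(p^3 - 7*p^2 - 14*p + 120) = (p - 2)/(p^2 - p - 20)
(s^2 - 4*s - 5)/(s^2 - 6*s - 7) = (s - 5)/(s - 7)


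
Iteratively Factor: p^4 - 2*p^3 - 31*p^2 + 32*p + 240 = (p - 5)*(p^3 + 3*p^2 - 16*p - 48) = (p - 5)*(p + 4)*(p^2 - p - 12) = (p - 5)*(p - 4)*(p + 4)*(p + 3)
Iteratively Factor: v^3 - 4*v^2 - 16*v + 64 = (v - 4)*(v^2 - 16) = (v - 4)^2*(v + 4)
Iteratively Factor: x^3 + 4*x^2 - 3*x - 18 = (x - 2)*(x^2 + 6*x + 9) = (x - 2)*(x + 3)*(x + 3)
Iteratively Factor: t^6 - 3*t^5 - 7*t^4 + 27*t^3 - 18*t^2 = (t - 2)*(t^5 - t^4 - 9*t^3 + 9*t^2) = t*(t - 2)*(t^4 - t^3 - 9*t^2 + 9*t) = t*(t - 3)*(t - 2)*(t^3 + 2*t^2 - 3*t) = t*(t - 3)*(t - 2)*(t - 1)*(t^2 + 3*t) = t^2*(t - 3)*(t - 2)*(t - 1)*(t + 3)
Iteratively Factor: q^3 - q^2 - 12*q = (q - 4)*(q^2 + 3*q) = (q - 4)*(q + 3)*(q)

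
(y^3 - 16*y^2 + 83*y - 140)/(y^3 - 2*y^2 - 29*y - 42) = (y^2 - 9*y + 20)/(y^2 + 5*y + 6)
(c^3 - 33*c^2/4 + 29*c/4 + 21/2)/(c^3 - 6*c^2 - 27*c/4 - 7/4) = (4*c^2 - 5*c - 6)/(4*c^2 + 4*c + 1)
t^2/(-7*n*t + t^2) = t/(-7*n + t)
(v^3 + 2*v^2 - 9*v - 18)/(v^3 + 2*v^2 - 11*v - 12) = (v^2 + 5*v + 6)/(v^2 + 5*v + 4)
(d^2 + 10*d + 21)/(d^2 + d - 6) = (d + 7)/(d - 2)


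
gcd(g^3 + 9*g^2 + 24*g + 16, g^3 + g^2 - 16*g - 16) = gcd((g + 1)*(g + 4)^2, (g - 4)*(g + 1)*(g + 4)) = g^2 + 5*g + 4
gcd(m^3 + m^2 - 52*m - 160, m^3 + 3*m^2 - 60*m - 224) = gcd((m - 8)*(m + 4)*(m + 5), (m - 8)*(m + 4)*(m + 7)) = m^2 - 4*m - 32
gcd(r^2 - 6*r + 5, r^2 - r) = r - 1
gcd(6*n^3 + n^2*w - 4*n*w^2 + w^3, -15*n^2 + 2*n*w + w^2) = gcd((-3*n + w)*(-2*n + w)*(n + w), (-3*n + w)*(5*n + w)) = -3*n + w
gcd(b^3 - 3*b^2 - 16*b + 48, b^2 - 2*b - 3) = b - 3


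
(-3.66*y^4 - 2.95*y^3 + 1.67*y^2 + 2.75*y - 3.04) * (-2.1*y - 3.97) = 7.686*y^5 + 20.7252*y^4 + 8.2045*y^3 - 12.4049*y^2 - 4.5335*y + 12.0688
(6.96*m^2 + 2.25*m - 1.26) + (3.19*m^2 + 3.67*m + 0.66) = 10.15*m^2 + 5.92*m - 0.6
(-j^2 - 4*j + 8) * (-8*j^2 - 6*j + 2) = 8*j^4 + 38*j^3 - 42*j^2 - 56*j + 16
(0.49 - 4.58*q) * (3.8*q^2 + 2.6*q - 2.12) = -17.404*q^3 - 10.046*q^2 + 10.9836*q - 1.0388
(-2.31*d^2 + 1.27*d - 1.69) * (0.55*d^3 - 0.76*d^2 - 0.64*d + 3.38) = -1.2705*d^5 + 2.4541*d^4 - 0.4163*d^3 - 7.3362*d^2 + 5.3742*d - 5.7122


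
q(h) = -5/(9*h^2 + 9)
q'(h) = 90*h/(9*h^2 + 9)^2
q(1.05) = -0.26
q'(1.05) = 0.26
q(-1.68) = -0.15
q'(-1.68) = -0.13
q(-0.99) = -0.28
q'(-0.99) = -0.28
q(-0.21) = -0.53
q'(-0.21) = -0.21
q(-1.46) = -0.18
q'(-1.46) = -0.17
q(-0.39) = -0.48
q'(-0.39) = -0.33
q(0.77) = -0.35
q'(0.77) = 0.34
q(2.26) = -0.09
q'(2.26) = 0.07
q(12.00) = 0.00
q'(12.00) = 0.00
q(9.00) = -0.00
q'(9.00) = 0.00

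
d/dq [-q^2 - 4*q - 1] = -2*q - 4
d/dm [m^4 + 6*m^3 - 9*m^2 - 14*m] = 4*m^3 + 18*m^2 - 18*m - 14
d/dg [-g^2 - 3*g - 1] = -2*g - 3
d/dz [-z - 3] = -1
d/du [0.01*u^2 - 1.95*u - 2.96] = 0.02*u - 1.95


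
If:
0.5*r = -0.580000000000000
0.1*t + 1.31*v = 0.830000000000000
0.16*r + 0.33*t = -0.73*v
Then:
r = -1.16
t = -1.01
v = 0.71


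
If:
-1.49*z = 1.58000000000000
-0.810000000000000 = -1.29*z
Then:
No Solution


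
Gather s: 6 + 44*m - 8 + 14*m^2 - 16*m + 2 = 14*m^2 + 28*m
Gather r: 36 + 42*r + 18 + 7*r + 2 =49*r + 56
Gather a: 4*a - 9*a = -5*a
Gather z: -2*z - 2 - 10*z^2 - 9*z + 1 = -10*z^2 - 11*z - 1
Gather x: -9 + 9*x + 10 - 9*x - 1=0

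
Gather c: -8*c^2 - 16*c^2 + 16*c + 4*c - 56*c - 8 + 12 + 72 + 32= -24*c^2 - 36*c + 108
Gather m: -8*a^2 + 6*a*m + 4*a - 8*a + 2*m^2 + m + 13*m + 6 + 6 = -8*a^2 - 4*a + 2*m^2 + m*(6*a + 14) + 12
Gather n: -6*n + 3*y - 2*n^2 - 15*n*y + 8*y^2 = -2*n^2 + n*(-15*y - 6) + 8*y^2 + 3*y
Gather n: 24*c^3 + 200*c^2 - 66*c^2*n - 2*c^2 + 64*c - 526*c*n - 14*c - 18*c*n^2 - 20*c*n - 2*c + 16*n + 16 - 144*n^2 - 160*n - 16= 24*c^3 + 198*c^2 + 48*c + n^2*(-18*c - 144) + n*(-66*c^2 - 546*c - 144)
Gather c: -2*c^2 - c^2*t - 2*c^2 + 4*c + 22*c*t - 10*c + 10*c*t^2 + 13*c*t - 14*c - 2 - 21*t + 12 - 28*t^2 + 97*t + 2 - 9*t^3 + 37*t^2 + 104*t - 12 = c^2*(-t - 4) + c*(10*t^2 + 35*t - 20) - 9*t^3 + 9*t^2 + 180*t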